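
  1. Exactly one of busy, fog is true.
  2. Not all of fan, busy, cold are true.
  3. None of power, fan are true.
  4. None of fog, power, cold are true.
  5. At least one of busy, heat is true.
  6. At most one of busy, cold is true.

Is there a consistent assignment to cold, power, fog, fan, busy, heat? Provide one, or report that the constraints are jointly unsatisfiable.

cold: False, power: False, fog: False, fan: False, busy: True, heat: True

  (1) {busy, fog}: 1 true — exactly one ✓
  (2) {fan, busy, cold}: 1/3 true — not all ✓
  (3) {power, fan}: 0 true — none ✓
  (4) {fog, power, cold}: 0 true — none ✓
  (5) {busy, heat}: 2 true — at least one ✓
  (6) {busy, cold}: 1 true — at most one ✓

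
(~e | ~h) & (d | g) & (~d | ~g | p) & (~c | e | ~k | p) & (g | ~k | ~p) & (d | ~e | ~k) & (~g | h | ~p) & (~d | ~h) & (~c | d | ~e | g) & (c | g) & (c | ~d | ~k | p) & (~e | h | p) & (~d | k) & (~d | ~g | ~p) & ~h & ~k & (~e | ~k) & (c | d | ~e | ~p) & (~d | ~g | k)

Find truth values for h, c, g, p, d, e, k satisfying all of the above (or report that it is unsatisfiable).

Unit clause (~h) forces h = False.
Unit clause (~k) forces k = False.
In (~d | k) only ~d is left, so d = False.
In (d | g) only g is left, so g = True.
In (~g | h | ~p) only ~p is left, so p = False.
In (~e | h | p) only ~e is left, so e = False.
Set c = True.
All clauses satisfied.

h=F, c=T, g=T, p=F, d=F, e=F, k=F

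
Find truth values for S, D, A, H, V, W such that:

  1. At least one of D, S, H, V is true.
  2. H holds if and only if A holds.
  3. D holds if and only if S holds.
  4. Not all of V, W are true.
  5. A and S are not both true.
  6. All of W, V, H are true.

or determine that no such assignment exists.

Case V = True:
  (4) with V=T forces W = False.
  Constraint (6) is violated (W=F) — contradiction.
Case V = False:
  Constraint (6) is violated (V=F) — contradiction.
Both cases fail — unsatisfiable.

No satisfying assignment exists.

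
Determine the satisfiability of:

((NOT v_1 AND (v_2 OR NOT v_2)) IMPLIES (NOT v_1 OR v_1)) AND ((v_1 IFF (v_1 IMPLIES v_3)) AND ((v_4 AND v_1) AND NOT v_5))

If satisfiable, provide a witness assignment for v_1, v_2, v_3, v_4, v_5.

v_1 = True; v_2 = True; v_3 = True; v_4 = True; v_5 = False

  (NOT v_1 AND (v_2 OR NOT v_2)) IMPLIES (NOT v_1 OR v_1) = True
    NOT v_1 AND (v_2 OR NOT v_2) = False
      NOT v_1 = False
      v_2 OR NOT v_2 = True
        NOT v_2 = False
    NOT v_1 OR v_1 = True
      NOT v_1 = False
  (v_1 IFF (v_1 IMPLIES v_3)) AND ((v_4 AND v_1) AND NOT v_5) = True
    v_1 IFF (v_1 IMPLIES v_3) = True
      v_1 IMPLIES v_3 = True
    (v_4 AND v_1) AND NOT v_5 = True
      v_4 AND v_1 = True
      NOT v_5 = True
Both conjuncts True, so the formula holds.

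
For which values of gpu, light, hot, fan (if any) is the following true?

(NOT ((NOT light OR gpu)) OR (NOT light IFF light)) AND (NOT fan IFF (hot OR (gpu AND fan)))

gpu=F; light=T; hot=F; fan=T

  NOT ((NOT light OR gpu)) OR (NOT light IFF light) = True
    NOT ((NOT light OR gpu)) = True
      NOT light OR gpu = False
        NOT light = False
    NOT light IFF light = False
      NOT light = False
  NOT fan IFF (hot OR (gpu AND fan)) = True
    NOT fan = False
    hot OR (gpu AND fan) = False
      gpu AND fan = False
Both conjuncts True, so the formula holds.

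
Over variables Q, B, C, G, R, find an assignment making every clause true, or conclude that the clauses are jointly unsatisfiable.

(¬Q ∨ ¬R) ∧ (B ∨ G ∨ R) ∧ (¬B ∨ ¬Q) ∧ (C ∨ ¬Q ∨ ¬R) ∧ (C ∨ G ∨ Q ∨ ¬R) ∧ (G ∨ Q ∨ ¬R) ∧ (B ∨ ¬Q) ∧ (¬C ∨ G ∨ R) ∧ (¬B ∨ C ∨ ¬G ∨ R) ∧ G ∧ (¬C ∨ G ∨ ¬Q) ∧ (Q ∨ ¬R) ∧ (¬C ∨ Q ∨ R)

Unit clause (G) forces G = True.
Try Q = True:
  (¬Q ∨ ¬R) forces R = False.
  (¬B ∨ ¬Q) forces B = False.
  clause (B ∨ ¬Q) is falsified — backtrack.
So Q = False.
  then (Q ∨ ¬R) forces R = False.
  then (¬C ∨ Q ∨ R) forces C = False.
  then (¬B ∨ C ∨ ¬G ∨ R) forces B = False.
All clauses satisfied.

Q=F, B=F, C=F, G=T, R=F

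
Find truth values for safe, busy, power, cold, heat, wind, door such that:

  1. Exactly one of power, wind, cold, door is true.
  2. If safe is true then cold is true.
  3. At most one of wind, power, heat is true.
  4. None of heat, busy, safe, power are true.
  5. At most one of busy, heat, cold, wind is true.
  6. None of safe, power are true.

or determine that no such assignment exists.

safe=F, busy=F, power=F, cold=F, heat=F, wind=T, door=F

  (1) {power, wind, cold, door}: 1 true — exactly one ✓
  (2) safe=F ⇒ cold: vacuous ✓
  (3) {wind, power, heat}: 1 true — at most one ✓
  (4) {heat, busy, safe, power}: 0 true — none ✓
  (5) {busy, heat, cold, wind}: 1 true — at most one ✓
  (6) {safe, power}: 0 true — none ✓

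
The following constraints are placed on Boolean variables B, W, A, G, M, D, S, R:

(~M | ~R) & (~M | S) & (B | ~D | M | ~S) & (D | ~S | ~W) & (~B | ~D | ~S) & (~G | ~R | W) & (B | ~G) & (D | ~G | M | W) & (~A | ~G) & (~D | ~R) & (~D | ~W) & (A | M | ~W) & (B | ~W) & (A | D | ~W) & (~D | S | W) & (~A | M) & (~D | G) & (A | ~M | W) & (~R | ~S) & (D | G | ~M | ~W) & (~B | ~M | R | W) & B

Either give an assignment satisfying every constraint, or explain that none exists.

Unit clause (B) forces B = True.
Set W = False.
Try A = True:
  (~A | ~G) forces G = False.
  (~A | M) forces M = True.
  (~M | ~R) forces R = False.
  clause (~B | ~M | R | W) is falsified — backtrack.
So A = False.
  then (A | ~M | W) forces M = False.
Set G = False.
  then (~D | G) forces D = False.
Set S = True.
  then (~R | ~S) forces R = False.
All clauses satisfied.

B = True, W = False, A = False, G = False, M = False, D = False, S = True, R = False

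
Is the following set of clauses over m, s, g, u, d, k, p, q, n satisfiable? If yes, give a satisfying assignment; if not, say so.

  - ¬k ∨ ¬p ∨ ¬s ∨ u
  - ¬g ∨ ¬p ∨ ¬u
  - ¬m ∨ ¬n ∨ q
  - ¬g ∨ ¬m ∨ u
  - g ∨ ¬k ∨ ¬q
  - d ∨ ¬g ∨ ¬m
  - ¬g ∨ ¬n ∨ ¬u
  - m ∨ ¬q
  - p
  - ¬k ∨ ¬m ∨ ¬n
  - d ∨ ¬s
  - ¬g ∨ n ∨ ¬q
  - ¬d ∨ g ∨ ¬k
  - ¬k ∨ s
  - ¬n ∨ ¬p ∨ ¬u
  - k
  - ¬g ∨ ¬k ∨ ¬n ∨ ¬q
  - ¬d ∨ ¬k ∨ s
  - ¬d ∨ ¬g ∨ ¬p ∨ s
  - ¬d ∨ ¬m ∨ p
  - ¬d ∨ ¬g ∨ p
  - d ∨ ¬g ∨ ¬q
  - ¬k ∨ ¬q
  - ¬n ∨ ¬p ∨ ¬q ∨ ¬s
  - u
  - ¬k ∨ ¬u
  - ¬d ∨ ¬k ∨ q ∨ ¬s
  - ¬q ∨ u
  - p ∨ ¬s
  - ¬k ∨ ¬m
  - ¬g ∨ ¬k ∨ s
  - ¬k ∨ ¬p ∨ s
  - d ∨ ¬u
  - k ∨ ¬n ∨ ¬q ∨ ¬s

Case k = True:
  (p) forces p = True.
  (¬k ∨ s) forces s = True.
  (¬k ∨ ¬p ∨ ¬s ∨ u) forces u = True.
  Clause (¬k ∨ ¬u) is falsified — contradiction.
Case k = False:
  Clause (k) is falsified — contradiction.
Both cases fail, so the formula is unsatisfiable.

UNSATISFIABLE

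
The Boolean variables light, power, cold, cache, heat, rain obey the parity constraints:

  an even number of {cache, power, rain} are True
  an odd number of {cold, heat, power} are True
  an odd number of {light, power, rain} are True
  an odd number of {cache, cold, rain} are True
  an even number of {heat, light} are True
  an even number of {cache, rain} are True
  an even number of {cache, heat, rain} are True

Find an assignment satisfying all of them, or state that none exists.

light: False, power: False, cold: True, cache: True, heat: False, rain: True

{cache, power, rain}: 2 true → even ✓
{cold, heat, power}: 1 true → odd ✓
{light, power, rain}: 1 true → odd ✓
{cache, cold, rain}: 3 true → odd ✓
{heat, light}: 0 true → even ✓
{cache, rain}: 2 true → even ✓
{cache, heat, rain}: 2 true → even ✓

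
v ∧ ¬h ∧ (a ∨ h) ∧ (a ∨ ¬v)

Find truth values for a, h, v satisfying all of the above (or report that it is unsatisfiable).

a: True, h: False, v: True

Unit clause (v) forces v = True.
Unit clause (¬h) forces h = False.
In (a ∨ h) only a is left, so a = True.
Check each clause:
  (v): v holds.
  (¬h): ¬h holds.
  (a ∨ h): a holds.
  (a ∨ ¬v): a holds.
All clauses satisfied.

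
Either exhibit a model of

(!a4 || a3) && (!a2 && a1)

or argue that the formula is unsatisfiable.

a1 = True, a2 = False, a3 = False, a4 = False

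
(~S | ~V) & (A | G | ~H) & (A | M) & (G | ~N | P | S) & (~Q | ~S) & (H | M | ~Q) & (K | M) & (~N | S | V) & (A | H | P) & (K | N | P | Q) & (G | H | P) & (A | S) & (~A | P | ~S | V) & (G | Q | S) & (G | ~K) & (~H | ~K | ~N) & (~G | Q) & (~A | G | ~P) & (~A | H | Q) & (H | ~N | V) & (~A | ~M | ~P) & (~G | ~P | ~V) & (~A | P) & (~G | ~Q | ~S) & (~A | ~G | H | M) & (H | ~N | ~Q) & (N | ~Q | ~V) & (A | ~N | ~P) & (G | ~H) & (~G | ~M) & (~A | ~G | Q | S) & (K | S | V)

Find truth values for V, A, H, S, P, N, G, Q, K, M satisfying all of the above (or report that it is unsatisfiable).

V=F; A=F; H=F; S=T; P=T; N=F; G=F; Q=F; K=F; M=T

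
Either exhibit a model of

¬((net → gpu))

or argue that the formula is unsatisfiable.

gpu = False, net = True

  ¬((net → gpu)) = True
    net → gpu = False
The formula evaluates to True.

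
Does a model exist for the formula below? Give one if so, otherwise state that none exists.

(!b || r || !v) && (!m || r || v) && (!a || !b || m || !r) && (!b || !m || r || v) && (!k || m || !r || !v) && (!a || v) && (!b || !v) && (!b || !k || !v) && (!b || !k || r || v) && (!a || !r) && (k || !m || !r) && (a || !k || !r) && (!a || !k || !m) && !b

Unit clause (!b) forces b = False.
Set m = True.
Set v = True.
Set a = False.
Try r = True:
  (k || !m || !r) forces k = True.
  clause (a || !k || !r) is falsified — backtrack.
So r = False.
Set k = False.
All clauses satisfied.

m = True, v = True, a = False, r = False, k = False, b = False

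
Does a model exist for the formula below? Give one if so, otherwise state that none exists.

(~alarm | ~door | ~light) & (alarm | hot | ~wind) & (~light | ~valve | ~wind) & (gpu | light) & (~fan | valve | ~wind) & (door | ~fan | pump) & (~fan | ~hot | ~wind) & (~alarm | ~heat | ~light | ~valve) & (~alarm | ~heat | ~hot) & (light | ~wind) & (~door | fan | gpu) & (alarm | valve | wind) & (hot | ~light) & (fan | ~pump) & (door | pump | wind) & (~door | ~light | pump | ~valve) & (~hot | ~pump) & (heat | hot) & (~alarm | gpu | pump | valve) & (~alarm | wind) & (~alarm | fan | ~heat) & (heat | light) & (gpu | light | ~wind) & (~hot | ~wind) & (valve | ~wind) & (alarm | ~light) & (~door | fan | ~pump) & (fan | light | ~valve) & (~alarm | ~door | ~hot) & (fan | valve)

fan = True; hot = True; heat = True; wind = False; gpu = True; pump = False; door = True; alarm = False; light = False; valve = True

Set fan = True.
Set hot = True.
  then (~fan | ~hot | ~wind) forces wind = False.
  then (~hot | ~pump) forces pump = False.
  then (~alarm | wind) forces alarm = False.
  then (alarm | ~light) forces light = False.
  then (gpu | light) forces gpu = True.
  then (door | ~fan | pump) forces door = True.
  then (alarm | valve | wind) forces valve = True.
  then (heat | light) forces heat = True.
All clauses satisfied.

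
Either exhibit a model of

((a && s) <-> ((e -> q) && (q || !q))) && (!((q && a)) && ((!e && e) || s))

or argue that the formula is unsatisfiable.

q: False, e: False, s: True, a: True

  (a && s) <-> ((e -> q) && (q || !q)) = True
    a && s = True
    (e -> q) && (q || !q) = True
      e -> q = True
      q || !q = True
        !q = True
  !((q && a)) && ((!e && e) || s) = True
    !((q && a)) = True
      q && a = False
    (!e && e) || s = True
      !e && e = False
        !e = True
Both conjuncts True, so the formula holds.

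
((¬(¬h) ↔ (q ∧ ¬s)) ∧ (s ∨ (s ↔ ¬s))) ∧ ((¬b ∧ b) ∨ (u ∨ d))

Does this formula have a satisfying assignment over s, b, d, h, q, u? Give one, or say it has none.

s = True, b = True, d = True, h = False, q = False, u = False

  (¬(¬h) ↔ (q ∧ ¬s)) ∧ (s ∨ (s ↔ ¬s)) = True
    ¬(¬h) ↔ (q ∧ ¬s) = True
      ¬(¬h) = False
        ¬h = True
      q ∧ ¬s = False
        ¬s = False
    s ∨ (s ↔ ¬s) = True
      s ↔ ¬s = False
        ¬s = False
  (¬b ∧ b) ∨ (u ∨ d) = True
    ¬b ∧ b = False
      ¬b = False
    u ∨ d = True
Both conjuncts True, so the formula holds.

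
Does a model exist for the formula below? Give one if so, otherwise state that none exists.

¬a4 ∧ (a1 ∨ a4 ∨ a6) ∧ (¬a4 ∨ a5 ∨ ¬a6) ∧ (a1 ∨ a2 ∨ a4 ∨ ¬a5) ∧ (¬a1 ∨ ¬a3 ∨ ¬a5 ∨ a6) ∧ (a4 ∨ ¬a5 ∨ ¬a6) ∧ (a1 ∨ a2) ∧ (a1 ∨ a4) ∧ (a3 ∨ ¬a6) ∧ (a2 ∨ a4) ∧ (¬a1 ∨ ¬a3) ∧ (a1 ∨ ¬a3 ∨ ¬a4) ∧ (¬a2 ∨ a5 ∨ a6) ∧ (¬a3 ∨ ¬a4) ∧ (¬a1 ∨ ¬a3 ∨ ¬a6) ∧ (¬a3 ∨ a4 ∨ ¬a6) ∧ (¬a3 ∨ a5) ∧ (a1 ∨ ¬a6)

Unit clause (¬a4) forces a4 = False.
In (a1 ∨ a4) only a1 is left, so a1 = True.
In (a2 ∨ a4) only a2 is left, so a2 = True.
In (¬a1 ∨ ¬a3) only ¬a3 is left, so a3 = False.
In (a3 ∨ ¬a6) only ¬a6 is left, so a6 = False.
In (¬a2 ∨ a5 ∨ a6) only a5 is left, so a5 = True.
All clauses satisfied.

a1: True, a2: True, a3: False, a4: False, a5: True, a6: False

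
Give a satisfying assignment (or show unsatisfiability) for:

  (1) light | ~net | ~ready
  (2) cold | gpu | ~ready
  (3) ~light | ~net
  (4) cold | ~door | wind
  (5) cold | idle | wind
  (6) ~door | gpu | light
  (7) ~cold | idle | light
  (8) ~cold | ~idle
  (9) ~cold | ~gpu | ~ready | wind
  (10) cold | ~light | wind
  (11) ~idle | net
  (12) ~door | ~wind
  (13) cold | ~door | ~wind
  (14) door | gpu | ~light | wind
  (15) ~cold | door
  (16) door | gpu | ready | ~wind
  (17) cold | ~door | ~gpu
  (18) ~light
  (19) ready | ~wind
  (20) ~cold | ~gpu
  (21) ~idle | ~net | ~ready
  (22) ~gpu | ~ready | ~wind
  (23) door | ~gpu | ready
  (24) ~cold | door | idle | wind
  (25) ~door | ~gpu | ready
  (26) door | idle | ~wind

Unit clause (~light) forces light = False.
Set cold = False.
Set gpu = False.
  then (cold | gpu | ~ready) forces ready = False.
  then (~door | gpu | light) forces door = False.
  then (door | gpu | ready | ~wind) forces wind = False.
  then (cold | idle | wind) forces idle = True.
  then (~idle | net) forces net = True.
All clauses satisfied.

cold: False, gpu: False, light: False, wind: False, idle: True, net: True, door: False, ready: False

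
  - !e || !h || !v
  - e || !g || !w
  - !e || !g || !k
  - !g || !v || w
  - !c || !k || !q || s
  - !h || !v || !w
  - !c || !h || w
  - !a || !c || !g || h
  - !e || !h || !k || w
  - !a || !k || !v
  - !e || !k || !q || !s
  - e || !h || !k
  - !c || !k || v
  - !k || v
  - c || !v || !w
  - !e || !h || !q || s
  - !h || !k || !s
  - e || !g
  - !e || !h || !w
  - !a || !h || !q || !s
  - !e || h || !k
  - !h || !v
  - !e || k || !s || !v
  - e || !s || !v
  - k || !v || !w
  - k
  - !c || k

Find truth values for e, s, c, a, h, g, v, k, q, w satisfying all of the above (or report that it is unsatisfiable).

Unit clause (k) forces k = True.
In (!k || v) only v is left, so v = True.
In (!h || !v) only !h is left, so h = False.
In (!a || !k || !v) only !a is left, so a = False.
In (!e || h || !k) only !e is left, so e = False.
In (e || !s || !v) only !s is left, so s = False.
In (e || !g) only !g is left, so g = False.
Set c = True.
  then (!c || !k || !q || s) forces q = False.
Set w = False.
All clauses satisfied.

e = False, s = False, c = True, a = False, h = False, g = False, v = True, k = True, q = False, w = False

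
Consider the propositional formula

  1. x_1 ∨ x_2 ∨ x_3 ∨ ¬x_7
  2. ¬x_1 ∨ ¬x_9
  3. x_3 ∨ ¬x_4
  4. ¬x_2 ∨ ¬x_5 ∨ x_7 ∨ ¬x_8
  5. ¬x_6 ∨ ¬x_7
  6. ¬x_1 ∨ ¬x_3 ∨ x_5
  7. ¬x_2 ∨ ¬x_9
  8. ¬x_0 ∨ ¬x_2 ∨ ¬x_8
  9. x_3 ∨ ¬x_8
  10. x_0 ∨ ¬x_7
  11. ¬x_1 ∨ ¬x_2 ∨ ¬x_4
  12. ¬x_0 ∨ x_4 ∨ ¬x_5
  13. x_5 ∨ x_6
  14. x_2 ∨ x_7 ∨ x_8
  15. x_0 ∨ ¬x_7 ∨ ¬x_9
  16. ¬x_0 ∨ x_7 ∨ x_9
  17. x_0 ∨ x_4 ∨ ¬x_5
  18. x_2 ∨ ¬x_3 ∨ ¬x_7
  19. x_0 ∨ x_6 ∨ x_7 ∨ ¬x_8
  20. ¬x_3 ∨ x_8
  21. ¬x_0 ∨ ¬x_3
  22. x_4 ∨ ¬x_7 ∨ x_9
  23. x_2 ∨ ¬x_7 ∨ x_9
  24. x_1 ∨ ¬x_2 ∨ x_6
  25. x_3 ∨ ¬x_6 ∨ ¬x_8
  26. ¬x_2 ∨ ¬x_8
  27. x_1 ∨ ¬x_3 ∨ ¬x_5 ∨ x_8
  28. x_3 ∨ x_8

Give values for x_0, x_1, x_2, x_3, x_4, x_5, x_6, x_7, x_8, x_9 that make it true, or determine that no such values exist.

Set x_0 = False.
  then (x_0 ∨ ¬x_7) forces x_7 = False.
Set x_1 = False.
Try x_2 = True:
  (¬x_2 ∨ ¬x_9) forces x_9 = False.
  (x_1 ∨ ¬x_2 ∨ x_6) forces x_6 = True.
  (¬x_2 ∨ ¬x_8) forces x_8 = False.
  (¬x_3 ∨ x_8) forces x_3 = False.
  clause (x_3 ∨ x_8) is falsified — backtrack.
So x_2 = False.
  then (x_2 ∨ x_7 ∨ x_8) forces x_8 = True.
  then (x_0 ∨ x_6 ∨ x_7 ∨ ¬x_8) forces x_6 = True.
  then (x_3 ∨ ¬x_6 ∨ ¬x_8) forces x_3 = True.
Set x_4 = True.
Set x_5 = True.
Set x_9 = False.
All clauses satisfied.

x_0 = False, x_1 = False, x_2 = False, x_3 = True, x_4 = True, x_5 = True, x_6 = True, x_7 = False, x_8 = True, x_9 = False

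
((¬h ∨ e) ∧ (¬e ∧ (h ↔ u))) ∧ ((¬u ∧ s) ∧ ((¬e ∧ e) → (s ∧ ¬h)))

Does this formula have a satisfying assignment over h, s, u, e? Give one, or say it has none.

h: False, s: True, u: False, e: False

  (¬h ∨ e) ∧ (¬e ∧ (h ↔ u)) = True
    ¬h ∨ e = True
      ¬h = True
    ¬e ∧ (h ↔ u) = True
      ¬e = True
      h ↔ u = True
  (¬u ∧ s) ∧ ((¬e ∧ e) → (s ∧ ¬h)) = True
    ¬u ∧ s = True
      ¬u = True
    (¬e ∧ e) → (s ∧ ¬h) = True
      ¬e ∧ e = False
        ¬e = True
      s ∧ ¬h = True
        ¬h = True
Both conjuncts True, so the formula holds.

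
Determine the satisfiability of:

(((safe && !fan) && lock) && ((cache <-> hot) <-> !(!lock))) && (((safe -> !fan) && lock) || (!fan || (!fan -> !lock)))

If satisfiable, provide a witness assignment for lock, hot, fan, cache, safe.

lock=T, hot=T, fan=F, cache=T, safe=T

  ((safe && !fan) && lock) && ((cache <-> hot) <-> !(!lock)) = True
    (safe && !fan) && lock = True
      safe && !fan = True
        !fan = True
    (cache <-> hot) <-> !(!lock) = True
      cache <-> hot = True
      !(!lock) = True
        !lock = False
  ((safe -> !fan) && lock) || (!fan || (!fan -> !lock)) = True
    (safe -> !fan) && lock = True
      safe -> !fan = True
        !fan = True
    !fan || (!fan -> !lock) = True
      !fan = True
      !fan -> !lock = False
        !fan = True
        !lock = False
Both conjuncts True, so the formula holds.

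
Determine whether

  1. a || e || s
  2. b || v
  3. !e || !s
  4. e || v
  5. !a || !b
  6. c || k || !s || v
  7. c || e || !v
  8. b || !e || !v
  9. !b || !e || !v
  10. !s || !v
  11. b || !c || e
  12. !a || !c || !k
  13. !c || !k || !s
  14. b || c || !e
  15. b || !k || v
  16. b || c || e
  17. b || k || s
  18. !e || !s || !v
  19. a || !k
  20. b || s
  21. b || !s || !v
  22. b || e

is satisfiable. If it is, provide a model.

Try k = True:
  (a || !k) forces a = True.
  (!a || !b) forces b = False.
  (b || v) forces v = True.
  (b || !e || !v) forces e = False.
  clause (b || e) is falsified — backtrack.
So k = False.
Set a = False.
Set e = True.
  then (!e || !s) forces s = False.
  then (b || k || s) forces b = True.
  then (!b || !e || !v) forces v = False.
Set c = True.
All clauses satisfied.

k=F; a=F; e=T; v=F; b=T; c=T; s=F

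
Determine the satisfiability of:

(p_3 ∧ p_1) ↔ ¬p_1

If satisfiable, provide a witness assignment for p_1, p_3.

p_1 = True, p_3 = False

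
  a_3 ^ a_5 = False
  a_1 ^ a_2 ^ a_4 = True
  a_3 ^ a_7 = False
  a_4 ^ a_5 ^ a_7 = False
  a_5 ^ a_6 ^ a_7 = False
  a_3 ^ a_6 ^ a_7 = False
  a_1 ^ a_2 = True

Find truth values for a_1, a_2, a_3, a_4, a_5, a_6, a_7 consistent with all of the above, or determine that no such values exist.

a_1: True; a_2: False; a_3: True; a_4: False; a_5: True; a_6: False; a_7: True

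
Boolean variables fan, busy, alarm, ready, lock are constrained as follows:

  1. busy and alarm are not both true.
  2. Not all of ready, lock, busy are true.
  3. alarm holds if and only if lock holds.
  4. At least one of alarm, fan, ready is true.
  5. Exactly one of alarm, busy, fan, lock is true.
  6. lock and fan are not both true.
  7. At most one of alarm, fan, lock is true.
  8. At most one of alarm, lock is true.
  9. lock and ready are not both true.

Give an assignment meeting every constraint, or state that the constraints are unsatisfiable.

fan=T, busy=F, alarm=F, ready=T, lock=F

  (1) busy=F, alarm=F — not both ✓
  (2) {ready, lock, busy}: 1/3 true — not all ✓
  (3) alarm=F, lock=F — same ✓
  (4) {alarm, fan, ready}: 2 true — at least one ✓
  (5) {alarm, busy, fan, lock}: 1 true — exactly one ✓
  (6) lock=F, fan=T — not both ✓
  (7) {alarm, fan, lock}: 1 true — at most one ✓
  (8) {alarm, lock}: 0 true — at most one ✓
  (9) lock=F, ready=T — not both ✓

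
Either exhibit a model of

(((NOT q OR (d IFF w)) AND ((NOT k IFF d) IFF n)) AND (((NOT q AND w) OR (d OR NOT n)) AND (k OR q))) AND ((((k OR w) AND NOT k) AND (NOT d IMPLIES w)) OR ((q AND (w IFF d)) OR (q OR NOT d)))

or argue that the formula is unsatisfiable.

k=F; n=T; d=T; q=T; w=T

  ((NOT q OR (d IFF w)) AND ((NOT k IFF d) IFF n)) AND (((NOT q AND w) OR (d OR NOT n)) AND (k OR q)) = True
    (NOT q OR (d IFF w)) AND ((NOT k IFF d) IFF n) = True
      NOT q OR (d IFF w) = True
        NOT q = False
        d IFF w = True
      (NOT k IFF d) IFF n = True
        NOT k IFF d = True
          NOT k = True
    ((NOT q AND w) OR (d OR NOT n)) AND (k OR q) = True
      (NOT q AND w) OR (d OR NOT n) = True
        NOT q AND w = False
          NOT q = False
        d OR NOT n = True
          NOT n = False
      k OR q = True
  (((k OR w) AND NOT k) AND (NOT d IMPLIES w)) OR ((q AND (w IFF d)) OR (q OR NOT d)) = True
    ((k OR w) AND NOT k) AND (NOT d IMPLIES w) = True
      (k OR w) AND NOT k = True
        k OR w = True
        NOT k = True
      NOT d IMPLIES w = True
        NOT d = False
    (q AND (w IFF d)) OR (q OR NOT d) = True
      q AND (w IFF d) = True
        w IFF d = True
      q OR NOT d = True
        NOT d = False
Both conjuncts True, so the formula holds.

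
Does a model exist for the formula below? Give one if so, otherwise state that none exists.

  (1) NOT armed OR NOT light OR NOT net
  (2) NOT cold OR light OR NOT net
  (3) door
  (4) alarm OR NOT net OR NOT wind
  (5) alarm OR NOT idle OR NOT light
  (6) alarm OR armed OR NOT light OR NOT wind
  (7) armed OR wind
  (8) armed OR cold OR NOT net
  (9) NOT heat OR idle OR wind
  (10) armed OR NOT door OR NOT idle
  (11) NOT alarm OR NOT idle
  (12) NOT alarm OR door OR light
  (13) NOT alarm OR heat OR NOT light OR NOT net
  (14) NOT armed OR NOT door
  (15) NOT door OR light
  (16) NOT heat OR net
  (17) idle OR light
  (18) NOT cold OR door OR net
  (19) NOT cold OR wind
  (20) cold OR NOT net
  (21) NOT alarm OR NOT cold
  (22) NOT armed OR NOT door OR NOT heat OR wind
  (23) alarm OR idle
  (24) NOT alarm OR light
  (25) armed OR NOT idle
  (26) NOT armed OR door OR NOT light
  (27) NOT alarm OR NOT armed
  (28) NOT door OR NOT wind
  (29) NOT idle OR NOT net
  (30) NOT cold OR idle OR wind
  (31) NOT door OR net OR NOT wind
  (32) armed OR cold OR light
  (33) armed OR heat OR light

Unsatisfiable — no assignment works.

Case door = True:
  (NOT armed OR NOT door) forces armed = False.
  (armed OR wind) forces wind = True.
  Clause (NOT door OR NOT wind) is falsified — contradiction.
Case door = False:
  Clause (door) is falsified — contradiction.
Both cases fail, so the formula is unsatisfiable.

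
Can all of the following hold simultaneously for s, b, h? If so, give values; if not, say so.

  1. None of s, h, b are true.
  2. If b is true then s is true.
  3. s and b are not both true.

s = False; b = False; h = False

  (1) {s, h, b}: 0 true — none ✓
  (2) b=F ⇒ s: vacuous ✓
  (3) s=F, b=F — not both ✓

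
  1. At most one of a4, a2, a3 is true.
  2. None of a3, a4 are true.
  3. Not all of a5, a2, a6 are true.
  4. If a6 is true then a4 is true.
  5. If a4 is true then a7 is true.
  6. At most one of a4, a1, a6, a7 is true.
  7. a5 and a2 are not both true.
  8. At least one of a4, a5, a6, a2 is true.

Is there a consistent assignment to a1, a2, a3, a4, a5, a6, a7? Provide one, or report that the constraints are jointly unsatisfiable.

a1 = False, a2 = False, a3 = False, a4 = False, a5 = True, a6 = False, a7 = False

  (1) {a4, a2, a3}: 0 true — at most one ✓
  (2) {a3, a4}: 0 true — none ✓
  (3) {a5, a2, a6}: 1/3 true — not all ✓
  (4) a6=F ⇒ a4: vacuous ✓
  (5) a4=F ⇒ a7: vacuous ✓
  (6) {a4, a1, a6, a7}: 0 true — at most one ✓
  (7) a5=T, a2=F — not both ✓
  (8) {a4, a5, a6, a2}: 1 true — at least one ✓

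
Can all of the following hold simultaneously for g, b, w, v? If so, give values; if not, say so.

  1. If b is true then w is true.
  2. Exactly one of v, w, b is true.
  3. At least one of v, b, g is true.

g=F, b=F, w=F, v=T

  (1) b=F ⇒ w: vacuous ✓
  (2) {v, w, b}: 1 true — exactly one ✓
  (3) {v, b, g}: 1 true — at least one ✓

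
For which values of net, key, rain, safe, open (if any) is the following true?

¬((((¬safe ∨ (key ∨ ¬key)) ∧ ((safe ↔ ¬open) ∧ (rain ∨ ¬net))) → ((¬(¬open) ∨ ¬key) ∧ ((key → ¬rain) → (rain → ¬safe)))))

net=T, key=T, rain=T, safe=T, open=F

  ¬((((¬safe ∨ (key ∨ ¬key)) ∧ ((safe ↔ ¬open) ∧ (rain ∨ ¬net))) → ((¬(¬open) ∨ ¬key) ∧ ((key → ¬rain) → (rain → ¬safe))))) = True
    ((¬safe ∨ (key ∨ ¬key)) ∧ ((safe ↔ ¬open) ∧ (rain ∨ ¬net))) → ((¬(¬open) ∨ ¬key) ∧ ((key → ¬rain) → (rain → ¬safe))) = False
      (¬safe ∨ (key ∨ ¬key)) ∧ ((safe ↔ ¬open) ∧ (rain ∨ ¬net)) = True
        ¬safe ∨ (key ∨ ¬key) = True
          ¬safe = False
          key ∨ ¬key = True
            ¬key = False
        (safe ↔ ¬open) ∧ (rain ∨ ¬net) = True
          safe ↔ ¬open = True
            ¬open = True
          rain ∨ ¬net = True
            ¬net = False
      (¬(¬open) ∨ ¬key) ∧ ((key → ¬rain) → (rain → ¬safe)) = False
        ¬(¬open) ∨ ¬key = False
          ¬(¬open) = False
            ¬open = True
          ¬key = False
        (key → ¬rain) → (rain → ¬safe) = True
          key → ¬rain = False
            ¬rain = False
          rain → ¬safe = False
            ¬safe = False
The formula evaluates to True.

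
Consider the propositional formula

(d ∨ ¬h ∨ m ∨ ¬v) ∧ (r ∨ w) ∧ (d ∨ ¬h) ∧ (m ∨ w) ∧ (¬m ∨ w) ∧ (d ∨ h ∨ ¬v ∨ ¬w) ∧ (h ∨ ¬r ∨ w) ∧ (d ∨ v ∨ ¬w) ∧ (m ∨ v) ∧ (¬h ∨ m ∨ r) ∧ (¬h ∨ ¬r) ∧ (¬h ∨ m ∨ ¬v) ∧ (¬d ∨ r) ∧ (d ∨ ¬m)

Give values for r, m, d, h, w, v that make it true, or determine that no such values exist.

r: True, m: False, d: True, h: False, w: True, v: True

Try r = False:
  (r ∨ w) forces w = True.
  (¬d ∨ r) forces d = False.
  (d ∨ ¬h) forces h = False.
  (d ∨ h ∨ ¬v ∨ ¬w) forces v = False.
  clause (d ∨ v ∨ ¬w) is falsified — backtrack.
So r = True.
  then (¬h ∨ ¬r) forces h = False.
  then (h ∨ ¬r ∨ w) forces w = True.
Set m = False.
  then (m ∨ v) forces v = True.
  then (d ∨ h ∨ ¬v ∨ ¬w) forces d = True.
All clauses satisfied.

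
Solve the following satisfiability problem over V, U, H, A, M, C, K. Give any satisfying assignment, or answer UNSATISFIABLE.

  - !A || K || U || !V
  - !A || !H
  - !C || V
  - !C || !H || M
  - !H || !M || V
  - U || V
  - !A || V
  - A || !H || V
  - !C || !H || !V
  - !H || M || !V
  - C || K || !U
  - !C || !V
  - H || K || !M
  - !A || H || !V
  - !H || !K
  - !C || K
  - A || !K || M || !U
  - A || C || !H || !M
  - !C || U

Set V = True.
  then (!C || !V) forces C = False.
Set U = False.
Try H = True:
  (!A || !H) forces A = False.
  (!H || M || !V) forces M = True.
  clause (A || C || !H || !M) is falsified — backtrack.
So H = False.
  then (!A || H || !V) forces A = False.
Set M = True.
  then (H || K || !M) forces K = True.
All clauses satisfied.

V: True, U: False, H: False, A: False, M: True, C: False, K: True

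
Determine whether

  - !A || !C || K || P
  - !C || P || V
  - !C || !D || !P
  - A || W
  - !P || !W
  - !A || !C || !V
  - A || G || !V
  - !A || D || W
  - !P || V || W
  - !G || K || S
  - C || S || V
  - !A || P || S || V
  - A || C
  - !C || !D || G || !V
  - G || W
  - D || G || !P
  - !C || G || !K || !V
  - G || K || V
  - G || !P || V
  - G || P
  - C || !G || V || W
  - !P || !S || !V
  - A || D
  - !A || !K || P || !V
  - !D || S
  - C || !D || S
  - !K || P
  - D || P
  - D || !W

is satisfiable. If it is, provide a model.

S: True; G: True; D: True; K: False; W: False; A: True; V: True; C: False; P: False

Try S = False:
  (!D || S) forces D = False.
  (A || D) forces A = True.
  (!A || D || W) forces W = True.
  clause (D || !W) is falsified — backtrack.
So S = True.
Try G = False:
  (G || W) forces W = True.
  (!P || !W) forces P = False.
  clause (G || P) is falsified — backtrack.
So G = True.
Try D = False:
  (A || D) forces A = True.
  (!A || D || W) forces W = True.
  clause (D || !W) is falsified — backtrack.
So D = True.
Set K = False.
Set W = False.
  then (A || W) forces A = True.
Set V = True.
  then (!A || !C || !V) forces C = False.
  then (!P || !S || !V) forces P = False.
All clauses satisfied.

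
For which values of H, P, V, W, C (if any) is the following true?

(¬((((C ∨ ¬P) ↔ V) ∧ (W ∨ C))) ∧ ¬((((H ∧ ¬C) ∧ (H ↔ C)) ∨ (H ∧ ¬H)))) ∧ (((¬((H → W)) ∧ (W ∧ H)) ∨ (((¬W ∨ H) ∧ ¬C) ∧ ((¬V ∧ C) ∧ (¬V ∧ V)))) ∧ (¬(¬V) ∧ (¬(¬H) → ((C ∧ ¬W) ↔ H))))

The conjunct (¬((H → W)) ∧ (W ∧ H)) ∨ (((¬W ∨ H) ∧ ¬C) ∧ ((¬V ∧ C) ∧ (¬V ∧ V))) is unsatisfiable on its own:
  V = True: simplifies to ¬((H → W)) ∧ (W ∧ H).
    W = True: the conjunct ¬((H → W)) becomes ¬((H → True)) = False.
    W = False: the conjunct W is False.
  V = False: simplifies to ¬((H → W)) ∧ (W ∧ H).
    W = True: the conjunct ¬((H → W)) becomes ¬((H → True)) = False.
    W = False: the conjunct W is False.
So the whole conjunction is unsatisfiable.

Unsatisfiable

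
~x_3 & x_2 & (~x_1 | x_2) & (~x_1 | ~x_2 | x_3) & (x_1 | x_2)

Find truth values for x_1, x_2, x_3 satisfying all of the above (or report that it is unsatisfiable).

x_1 = False; x_2 = True; x_3 = False

Unit clause (~x_3) forces x_3 = False.
Unit clause (x_2) forces x_2 = True.
In (~x_1 | ~x_2 | x_3) only ~x_1 is left, so x_1 = False.
All clauses satisfied.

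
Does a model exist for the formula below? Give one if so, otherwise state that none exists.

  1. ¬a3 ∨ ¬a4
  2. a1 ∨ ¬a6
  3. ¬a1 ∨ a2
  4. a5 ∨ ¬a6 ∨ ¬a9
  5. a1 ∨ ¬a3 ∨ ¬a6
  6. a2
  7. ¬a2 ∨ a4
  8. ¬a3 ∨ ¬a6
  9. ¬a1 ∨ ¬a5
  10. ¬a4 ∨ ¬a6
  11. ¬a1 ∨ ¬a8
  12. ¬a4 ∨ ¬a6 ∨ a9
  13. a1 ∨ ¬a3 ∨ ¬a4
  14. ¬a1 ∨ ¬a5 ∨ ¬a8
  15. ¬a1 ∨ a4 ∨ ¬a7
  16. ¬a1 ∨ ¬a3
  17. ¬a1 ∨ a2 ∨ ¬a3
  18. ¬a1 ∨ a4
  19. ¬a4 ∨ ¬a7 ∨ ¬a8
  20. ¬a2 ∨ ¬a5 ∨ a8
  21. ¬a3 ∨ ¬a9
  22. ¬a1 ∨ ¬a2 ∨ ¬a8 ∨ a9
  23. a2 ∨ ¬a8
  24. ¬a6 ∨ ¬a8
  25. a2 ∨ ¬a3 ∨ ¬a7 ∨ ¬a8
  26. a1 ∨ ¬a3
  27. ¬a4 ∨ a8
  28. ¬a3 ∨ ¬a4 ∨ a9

Unit clause (a2) forces a2 = True.
In (¬a2 ∨ a4) only a4 is left, so a4 = True.
In (¬a4 ∨ ¬a6) only ¬a6 is left, so a6 = False.
In (¬a4 ∨ a8) only a8 is left, so a8 = True.
In (¬a3 ∨ ¬a4) only ¬a3 is left, so a3 = False.
In (¬a1 ∨ ¬a8) only ¬a1 is left, so a1 = False.
In (¬a4 ∨ ¬a7 ∨ ¬a8) only ¬a7 is left, so a7 = False.
Set a5 = False.
Set a9 = False.
All clauses satisfied.

a1=F; a2=T; a3=F; a4=T; a5=F; a6=F; a7=F; a8=T; a9=F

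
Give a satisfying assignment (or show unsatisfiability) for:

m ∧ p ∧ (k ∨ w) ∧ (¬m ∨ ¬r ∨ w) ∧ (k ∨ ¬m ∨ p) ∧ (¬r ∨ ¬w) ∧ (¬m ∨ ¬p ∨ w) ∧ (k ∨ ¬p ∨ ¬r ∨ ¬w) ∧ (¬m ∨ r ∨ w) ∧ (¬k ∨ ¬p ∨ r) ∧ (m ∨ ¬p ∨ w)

Unit clause (m) forces m = True.
Unit clause (p) forces p = True.
In (¬m ∨ ¬p ∨ w) only w is left, so w = True.
In (¬r ∨ ¬w) only ¬r is left, so r = False.
In (¬k ∨ ¬p ∨ r) only ¬k is left, so k = False.
All clauses satisfied.

w = True; m = True; k = False; p = True; r = False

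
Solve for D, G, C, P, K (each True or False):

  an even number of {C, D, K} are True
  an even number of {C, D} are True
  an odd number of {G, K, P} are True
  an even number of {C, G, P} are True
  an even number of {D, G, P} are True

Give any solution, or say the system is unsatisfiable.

D=T; G=F; C=T; P=T; K=F

{C, D, K}: 2 true → even ✓
{C, D}: 2 true → even ✓
{G, K, P}: 1 true → odd ✓
{C, G, P}: 2 true → even ✓
{D, G, P}: 2 true → even ✓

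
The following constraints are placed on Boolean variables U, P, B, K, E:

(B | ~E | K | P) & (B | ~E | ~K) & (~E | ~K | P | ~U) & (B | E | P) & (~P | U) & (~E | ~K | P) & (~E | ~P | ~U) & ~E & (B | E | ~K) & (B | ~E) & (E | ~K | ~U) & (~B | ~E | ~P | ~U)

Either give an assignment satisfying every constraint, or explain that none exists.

Unit clause (~E) forces E = False.
Set U = True.
  then (E | ~K | ~U) forces K = False.
Set P = False.
  then (B | E | P) forces B = True.
All clauses satisfied.

U=T; P=F; B=T; K=F; E=F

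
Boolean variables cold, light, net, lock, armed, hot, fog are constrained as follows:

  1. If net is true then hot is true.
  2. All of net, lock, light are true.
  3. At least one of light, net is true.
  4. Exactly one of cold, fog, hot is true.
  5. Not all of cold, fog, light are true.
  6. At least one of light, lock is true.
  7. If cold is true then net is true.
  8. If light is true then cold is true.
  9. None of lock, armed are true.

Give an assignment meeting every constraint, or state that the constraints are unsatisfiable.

Unsatisfiable

Case lock = True:
  Constraint (9) is violated (lock=T) — contradiction.
Case lock = False:
  Constraint (2) is violated (lock=F) — contradiction.
Both cases fail — unsatisfiable.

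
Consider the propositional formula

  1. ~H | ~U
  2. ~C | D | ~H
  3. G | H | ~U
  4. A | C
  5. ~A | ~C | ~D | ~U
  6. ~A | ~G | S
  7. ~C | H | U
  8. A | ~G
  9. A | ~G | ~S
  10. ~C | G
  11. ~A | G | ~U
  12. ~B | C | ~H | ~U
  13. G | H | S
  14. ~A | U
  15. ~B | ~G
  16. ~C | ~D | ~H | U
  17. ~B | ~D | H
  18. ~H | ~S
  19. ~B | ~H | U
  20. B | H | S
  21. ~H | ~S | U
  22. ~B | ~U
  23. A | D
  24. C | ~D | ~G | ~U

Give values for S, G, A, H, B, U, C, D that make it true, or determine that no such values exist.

S = True, G = True, A = True, H = False, B = False, U = True, C = False, D = False

Set S = True.
  then (~H | ~S) forces H = False.
Set G = True.
  then (A | ~G) forces A = True.
  then (~A | U) forces U = True.
  then (~B | ~G) forces B = False.
Set C = False.
  then (C | ~D | ~G | ~U) forces D = False.
All clauses satisfied.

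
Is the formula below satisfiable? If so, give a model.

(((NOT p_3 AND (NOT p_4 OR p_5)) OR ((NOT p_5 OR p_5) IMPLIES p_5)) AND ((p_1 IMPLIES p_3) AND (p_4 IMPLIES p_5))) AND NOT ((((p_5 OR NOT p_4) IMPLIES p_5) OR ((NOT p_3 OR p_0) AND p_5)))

p_0=T; p_1=F; p_3=F; p_4=F; p_5=F

  ((NOT p_3 AND (NOT p_4 OR p_5)) OR ((NOT p_5 OR p_5) IMPLIES p_5)) AND ((p_1 IMPLIES p_3) AND (p_4 IMPLIES p_5)) = True
    (NOT p_3 AND (NOT p_4 OR p_5)) OR ((NOT p_5 OR p_5) IMPLIES p_5) = True
      NOT p_3 AND (NOT p_4 OR p_5) = True
        NOT p_3 = True
        NOT p_4 OR p_5 = True
          NOT p_4 = True
      (NOT p_5 OR p_5) IMPLIES p_5 = False
        NOT p_5 OR p_5 = True
          NOT p_5 = True
    (p_1 IMPLIES p_3) AND (p_4 IMPLIES p_5) = True
      p_1 IMPLIES p_3 = True
      p_4 IMPLIES p_5 = True
  NOT ((((p_5 OR NOT p_4) IMPLIES p_5) OR ((NOT p_3 OR p_0) AND p_5))) = True
    ((p_5 OR NOT p_4) IMPLIES p_5) OR ((NOT p_3 OR p_0) AND p_5) = False
      (p_5 OR NOT p_4) IMPLIES p_5 = False
        p_5 OR NOT p_4 = True
          NOT p_4 = True
      (NOT p_3 OR p_0) AND p_5 = False
        NOT p_3 OR p_0 = True
          NOT p_3 = True
Both conjuncts True, so the formula holds.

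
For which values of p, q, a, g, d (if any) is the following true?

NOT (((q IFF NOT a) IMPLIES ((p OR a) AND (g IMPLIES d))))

p = True; q = False; a = True; g = True; d = False

  NOT (((q IFF NOT a) IMPLIES ((p OR a) AND (g IMPLIES d)))) = True
    (q IFF NOT a) IMPLIES ((p OR a) AND (g IMPLIES d)) = False
      q IFF NOT a = True
        NOT a = False
      (p OR a) AND (g IMPLIES d) = False
        p OR a = True
        g IMPLIES d = False
The formula evaluates to True.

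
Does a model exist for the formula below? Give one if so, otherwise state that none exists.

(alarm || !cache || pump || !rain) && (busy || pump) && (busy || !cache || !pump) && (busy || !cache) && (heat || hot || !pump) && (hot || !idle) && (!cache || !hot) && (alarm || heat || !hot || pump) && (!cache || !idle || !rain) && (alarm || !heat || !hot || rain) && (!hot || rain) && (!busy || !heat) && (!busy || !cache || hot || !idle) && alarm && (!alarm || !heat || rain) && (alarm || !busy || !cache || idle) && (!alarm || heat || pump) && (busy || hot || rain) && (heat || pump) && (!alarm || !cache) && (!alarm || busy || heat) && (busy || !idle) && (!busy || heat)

Unit clause (alarm) forces alarm = True.
In (!alarm || !cache) only !cache is left, so cache = False.
Try rain = False:
  (!hot || rain) forces hot = False.
  (hot || !idle) forces idle = False.
  (!alarm || !heat || rain) forces heat = False.
  (heat || hot || !pump) forces pump = False.
  clause (!alarm || heat || pump) is falsified — backtrack.
So rain = True.
Set idle = False.
Set hot = True.
Try pump = False:
  (busy || pump) forces busy = True.
  (!busy || !heat) forces heat = False.
  clause (!alarm || heat || pump) is falsified — backtrack.
So pump = True.
Set busy = False.
  then (!alarm || busy || heat) forces heat = True.
All clauses satisfied.

rain: True, idle: False, alarm: True, hot: True, pump: True, cache: False, busy: False, heat: True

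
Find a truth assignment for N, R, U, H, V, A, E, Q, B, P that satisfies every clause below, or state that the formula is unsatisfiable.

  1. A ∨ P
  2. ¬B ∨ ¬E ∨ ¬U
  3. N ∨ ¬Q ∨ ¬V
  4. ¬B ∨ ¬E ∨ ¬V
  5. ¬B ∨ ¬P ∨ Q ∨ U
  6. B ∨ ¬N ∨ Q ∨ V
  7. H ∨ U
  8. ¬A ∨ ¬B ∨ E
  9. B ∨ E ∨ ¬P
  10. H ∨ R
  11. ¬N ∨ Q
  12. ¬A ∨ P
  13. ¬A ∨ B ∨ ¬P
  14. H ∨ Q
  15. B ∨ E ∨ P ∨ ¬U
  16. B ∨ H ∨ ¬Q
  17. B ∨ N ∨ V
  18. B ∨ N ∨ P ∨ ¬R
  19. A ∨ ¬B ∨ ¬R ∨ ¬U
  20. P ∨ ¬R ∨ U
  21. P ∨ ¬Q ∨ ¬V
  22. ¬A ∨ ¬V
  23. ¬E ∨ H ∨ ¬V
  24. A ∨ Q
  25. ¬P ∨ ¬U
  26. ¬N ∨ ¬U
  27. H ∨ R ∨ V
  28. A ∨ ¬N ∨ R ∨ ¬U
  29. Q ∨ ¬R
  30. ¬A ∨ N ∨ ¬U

Set N = True.
  then (¬N ∨ Q) forces Q = True.
  then (¬N ∨ ¬U) forces U = False.
  then (H ∨ U) forces H = True.
Set R = True.
  then (P ∨ ¬R ∨ U) forces P = True.
Set V = False.
Set A = False.
Set E = False.
  then (B ∨ E ∨ ¬P) forces B = True.
All clauses satisfied.

N = True, R = True, U = False, H = True, V = False, A = False, E = False, Q = True, B = True, P = True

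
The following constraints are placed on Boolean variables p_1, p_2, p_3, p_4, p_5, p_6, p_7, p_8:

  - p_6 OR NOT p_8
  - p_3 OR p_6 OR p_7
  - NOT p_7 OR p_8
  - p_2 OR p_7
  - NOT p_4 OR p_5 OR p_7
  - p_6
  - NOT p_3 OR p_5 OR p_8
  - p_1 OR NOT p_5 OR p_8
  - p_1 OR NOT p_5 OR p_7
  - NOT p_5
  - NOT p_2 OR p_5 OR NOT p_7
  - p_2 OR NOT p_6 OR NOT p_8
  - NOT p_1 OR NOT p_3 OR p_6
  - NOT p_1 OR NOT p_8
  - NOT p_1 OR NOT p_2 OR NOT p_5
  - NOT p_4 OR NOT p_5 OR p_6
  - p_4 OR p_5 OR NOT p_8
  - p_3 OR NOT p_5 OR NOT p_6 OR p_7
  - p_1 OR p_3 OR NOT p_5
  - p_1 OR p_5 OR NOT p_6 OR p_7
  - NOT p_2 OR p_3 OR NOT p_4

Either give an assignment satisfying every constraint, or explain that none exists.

p_1=T, p_2=T, p_3=F, p_4=F, p_5=F, p_6=T, p_7=F, p_8=F

Unit clause (p_6) forces p_6 = True.
Unit clause (NOT p_5) forces p_5 = False.
Set p_1 = True.
  then (NOT p_1 OR NOT p_8) forces p_8 = False.
  then (NOT p_7 OR p_8) forces p_7 = False.
  then (p_2 OR p_7) forces p_2 = True.
  then (NOT p_4 OR p_5 OR p_7) forces p_4 = False.
  then (NOT p_3 OR p_5 OR p_8) forces p_3 = False.
All clauses satisfied.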